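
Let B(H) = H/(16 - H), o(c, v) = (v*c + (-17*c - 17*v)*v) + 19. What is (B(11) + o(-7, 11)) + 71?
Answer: -3664/5 ≈ -732.80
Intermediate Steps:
o(c, v) = 19 + c*v + v*(-17*c - 17*v) (o(c, v) = (c*v + v*(-17*c - 17*v)) + 19 = 19 + c*v + v*(-17*c - 17*v))
(B(11) + o(-7, 11)) + 71 = (-1*11/(-16 + 11) + (19 - 17*11² - 16*(-7)*11)) + 71 = (-1*11/(-5) + (19 - 17*121 + 1232)) + 71 = (-1*11*(-⅕) + (19 - 2057 + 1232)) + 71 = (11/5 - 806) + 71 = -4019/5 + 71 = -3664/5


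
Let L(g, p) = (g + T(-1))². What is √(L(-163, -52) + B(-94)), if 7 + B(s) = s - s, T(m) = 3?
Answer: √25593 ≈ 159.98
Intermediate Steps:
B(s) = -7 (B(s) = -7 + (s - s) = -7 + 0 = -7)
L(g, p) = (3 + g)² (L(g, p) = (g + 3)² = (3 + g)²)
√(L(-163, -52) + B(-94)) = √((3 - 163)² - 7) = √((-160)² - 7) = √(25600 - 7) = √25593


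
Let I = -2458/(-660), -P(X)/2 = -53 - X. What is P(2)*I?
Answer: 1229/3 ≈ 409.67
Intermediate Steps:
P(X) = 106 + 2*X (P(X) = -2*(-53 - X) = 106 + 2*X)
I = 1229/330 (I = -2458*(-1/660) = 1229/330 ≈ 3.7242)
P(2)*I = (106 + 2*2)*(1229/330) = (106 + 4)*(1229/330) = 110*(1229/330) = 1229/3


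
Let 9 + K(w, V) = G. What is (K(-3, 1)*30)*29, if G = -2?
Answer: -9570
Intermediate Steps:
K(w, V) = -11 (K(w, V) = -9 - 2 = -11)
(K(-3, 1)*30)*29 = -11*30*29 = -330*29 = -9570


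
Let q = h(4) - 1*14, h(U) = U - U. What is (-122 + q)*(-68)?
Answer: 9248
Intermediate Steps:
h(U) = 0
q = -14 (q = 0 - 1*14 = 0 - 14 = -14)
(-122 + q)*(-68) = (-122 - 14)*(-68) = -136*(-68) = 9248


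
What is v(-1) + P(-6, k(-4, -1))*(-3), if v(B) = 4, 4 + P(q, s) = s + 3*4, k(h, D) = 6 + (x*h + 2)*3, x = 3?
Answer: 52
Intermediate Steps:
k(h, D) = 12 + 9*h (k(h, D) = 6 + (3*h + 2)*3 = 6 + (2 + 3*h)*3 = 6 + (6 + 9*h) = 12 + 9*h)
P(q, s) = 8 + s (P(q, s) = -4 + (s + 3*4) = -4 + (s + 12) = -4 + (12 + s) = 8 + s)
v(-1) + P(-6, k(-4, -1))*(-3) = 4 + (8 + (12 + 9*(-4)))*(-3) = 4 + (8 + (12 - 36))*(-3) = 4 + (8 - 24)*(-3) = 4 - 16*(-3) = 4 + 48 = 52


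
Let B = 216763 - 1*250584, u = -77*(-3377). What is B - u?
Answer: -293850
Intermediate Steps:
u = 260029
B = -33821 (B = 216763 - 250584 = -33821)
B - u = -33821 - 1*260029 = -33821 - 260029 = -293850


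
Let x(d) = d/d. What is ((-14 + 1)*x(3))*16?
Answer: -208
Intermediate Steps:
x(d) = 1
((-14 + 1)*x(3))*16 = ((-14 + 1)*1)*16 = -13*1*16 = -13*16 = -208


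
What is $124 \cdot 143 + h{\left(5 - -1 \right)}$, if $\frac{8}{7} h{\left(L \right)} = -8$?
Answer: $17725$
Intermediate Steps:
$h{\left(L \right)} = -7$ ($h{\left(L \right)} = \frac{7}{8} \left(-8\right) = -7$)
$124 \cdot 143 + h{\left(5 - -1 \right)} = 124 \cdot 143 - 7 = 17732 - 7 = 17725$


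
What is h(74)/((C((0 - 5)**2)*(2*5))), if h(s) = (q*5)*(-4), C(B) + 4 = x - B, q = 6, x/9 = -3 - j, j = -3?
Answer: 12/29 ≈ 0.41379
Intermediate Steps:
x = 0 (x = 9*(-3 - 1*(-3)) = 9*(-3 + 3) = 9*0 = 0)
C(B) = -4 - B (C(B) = -4 + (0 - B) = -4 - B)
h(s) = -120 (h(s) = (6*5)*(-4) = 30*(-4) = -120)
h(74)/((C((0 - 5)**2)*(2*5))) = -120*1/(10*(-4 - (0 - 5)**2)) = -120*1/(10*(-4 - 1*(-5)**2)) = -120*1/(10*(-4 - 1*25)) = -120*1/(10*(-4 - 25)) = -120/((-29*10)) = -120/(-290) = -120*(-1/290) = 12/29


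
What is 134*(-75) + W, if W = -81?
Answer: -10131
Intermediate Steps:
134*(-75) + W = 134*(-75) - 81 = -10050 - 81 = -10131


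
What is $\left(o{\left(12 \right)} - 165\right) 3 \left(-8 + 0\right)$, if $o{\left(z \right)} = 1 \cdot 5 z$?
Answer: $2520$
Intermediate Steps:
$o{\left(z \right)} = 5 z$
$\left(o{\left(12 \right)} - 165\right) 3 \left(-8 + 0\right) = \left(5 \cdot 12 - 165\right) 3 \left(-8 + 0\right) = \left(60 - 165\right) 3 \left(-8\right) = \left(-105\right) \left(-24\right) = 2520$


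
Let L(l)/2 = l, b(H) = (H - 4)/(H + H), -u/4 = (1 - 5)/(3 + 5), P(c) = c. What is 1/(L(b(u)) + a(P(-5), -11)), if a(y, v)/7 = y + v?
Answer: -1/113 ≈ -0.0088496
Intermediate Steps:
a(y, v) = 7*v + 7*y (a(y, v) = 7*(y + v) = 7*(v + y) = 7*v + 7*y)
u = 2 (u = -4*(1 - 5)/(3 + 5) = -(-16)/8 = -4*(-½) = 2)
b(H) = (-4 + H)/(2*H) (b(H) = (-4 + H)/((2*H)) = (-4 + H)*(1/(2*H)) = (-4 + H)/(2*H))
L(l) = 2*l
1/(L(b(u)) + a(P(-5), -11)) = 1/(2*((½)*(-4 + 2)/2) + (7*(-11) + 7*(-5))) = 1/(2*((½)*(½)*(-2)) + (-77 - 35)) = 1/(2*(-½) - 112) = 1/(-1 - 112) = 1/(-113) = -1/113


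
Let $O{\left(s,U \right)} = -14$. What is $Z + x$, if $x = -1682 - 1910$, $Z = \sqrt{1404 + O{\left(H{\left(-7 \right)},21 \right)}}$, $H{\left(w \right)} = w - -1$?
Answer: $-3592 + \sqrt{1390} \approx -3554.7$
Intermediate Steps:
$H{\left(w \right)} = 1 + w$ ($H{\left(w \right)} = w + 1 = 1 + w$)
$Z = \sqrt{1390}$ ($Z = \sqrt{1404 - 14} = \sqrt{1390} \approx 37.283$)
$x = -3592$
$Z + x = \sqrt{1390} - 3592 = -3592 + \sqrt{1390}$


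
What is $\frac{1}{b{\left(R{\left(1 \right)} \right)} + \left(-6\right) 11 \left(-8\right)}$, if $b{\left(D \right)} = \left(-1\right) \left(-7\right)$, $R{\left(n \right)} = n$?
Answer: $\frac{1}{535} \approx 0.0018692$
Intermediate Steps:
$b{\left(D \right)} = 7$
$\frac{1}{b{\left(R{\left(1 \right)} \right)} + \left(-6\right) 11 \left(-8\right)} = \frac{1}{7 + \left(-6\right) 11 \left(-8\right)} = \frac{1}{7 - -528} = \frac{1}{7 + 528} = \frac{1}{535}$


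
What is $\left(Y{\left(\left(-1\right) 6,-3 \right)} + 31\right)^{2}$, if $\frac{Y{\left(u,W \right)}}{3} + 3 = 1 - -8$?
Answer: $2401$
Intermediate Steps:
$Y{\left(u,W \right)} = 18$ ($Y{\left(u,W \right)} = -9 + 3 \left(1 - -8\right) = -9 + 3 \left(1 + 8\right) = -9 + 3 \cdot 9 = -9 + 27 = 18$)
$\left(Y{\left(\left(-1\right) 6,-3 \right)} + 31\right)^{2} = \left(18 + 31\right)^{2} = 49^{2} = 2401$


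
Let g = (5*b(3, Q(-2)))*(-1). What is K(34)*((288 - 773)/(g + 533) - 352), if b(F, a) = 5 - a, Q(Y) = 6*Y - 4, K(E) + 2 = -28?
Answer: 2267115/214 ≈ 10594.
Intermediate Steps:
K(E) = -30 (K(E) = -2 - 28 = -30)
Q(Y) = -4 + 6*Y
g = -105 (g = (5*(5 - (-4 + 6*(-2))))*(-1) = (5*(5 - (-4 - 12)))*(-1) = (5*(5 - 1*(-16)))*(-1) = (5*(5 + 16))*(-1) = (5*21)*(-1) = 105*(-1) = -105)
K(34)*((288 - 773)/(g + 533) - 352) = -30*((288 - 773)/(-105 + 533) - 352) = -30*(-485/428 - 352) = -30*(-151141/428) = 2267115/214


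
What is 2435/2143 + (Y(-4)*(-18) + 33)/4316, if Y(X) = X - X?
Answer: 10580179/9249188 ≈ 1.1439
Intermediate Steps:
Y(X) = 0
2435/2143 + (Y(-4)*(-18) + 33)/4316 = 2435/2143 + (0*(-18) + 33)/4316 = 2435*(1/2143) + (0 + 33)*(1/4316) = 2435/2143 + 33*(1/4316) = 2435/2143 + 33/4316 = 10580179/9249188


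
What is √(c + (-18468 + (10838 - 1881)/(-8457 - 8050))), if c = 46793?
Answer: 3*√857541984414/16507 ≈ 168.30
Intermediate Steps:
√(c + (-18468 + (10838 - 1881)/(-8457 - 8050))) = √(46793 + (-18468 + (10838 - 1881)/(-8457 - 8050))) = √(46793 + (-18468 + 8957/(-16507))) = √(46793 + (-18468 + 8957*(-1/16507))) = √(46793 + (-18468 - 8957/16507)) = √(46793 - 304860233/16507) = √(467551818/16507) = 3*√857541984414/16507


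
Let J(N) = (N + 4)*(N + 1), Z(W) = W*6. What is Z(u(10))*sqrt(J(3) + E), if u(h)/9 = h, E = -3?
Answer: 2700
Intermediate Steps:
u(h) = 9*h
Z(W) = 6*W
J(N) = (1 + N)*(4 + N) (J(N) = (4 + N)*(1 + N) = (1 + N)*(4 + N))
Z(u(10))*sqrt(J(3) + E) = (6*(9*10))*sqrt((4 + 3**2 + 5*3) - 3) = (6*90)*sqrt((4 + 9 + 15) - 3) = 540*sqrt(28 - 3) = 540*sqrt(25) = 540*5 = 2700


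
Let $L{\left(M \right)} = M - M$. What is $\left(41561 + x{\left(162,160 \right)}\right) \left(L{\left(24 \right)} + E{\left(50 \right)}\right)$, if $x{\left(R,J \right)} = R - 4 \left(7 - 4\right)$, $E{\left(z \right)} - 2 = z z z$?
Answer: $5213958422$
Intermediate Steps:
$E{\left(z \right)} = 2 + z^{3}$ ($E{\left(z \right)} = 2 + z z z = 2 + z^{2} z = 2 + z^{3}$)
$x{\left(R,J \right)} = -12 + R$ ($x{\left(R,J \right)} = R - 12 = -12 + R$)
$L{\left(M \right)} = 0$
$\left(41561 + x{\left(162,160 \right)}\right) \left(L{\left(24 \right)} + E{\left(50 \right)}\right) = \left(41561 + \left(-12 + 162\right)\right) \left(0 + \left(2 + 50^{3}\right)\right) = \left(41561 + 150\right) \left(0 + \left(2 + 125000\right)\right) = 41711 \left(0 + 125002\right) = 41711 \cdot 125002 = 5213958422$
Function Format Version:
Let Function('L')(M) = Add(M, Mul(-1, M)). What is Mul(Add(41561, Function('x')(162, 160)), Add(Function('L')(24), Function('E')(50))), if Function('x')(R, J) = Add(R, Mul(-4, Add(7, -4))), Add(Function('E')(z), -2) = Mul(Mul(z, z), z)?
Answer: 5213958422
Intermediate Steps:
Function('E')(z) = Add(2, Pow(z, 3)) (Function('E')(z) = Add(2, Mul(Mul(z, z), z)) = Add(2, Mul(Pow(z, 2), z)) = Add(2, Pow(z, 3)))
Function('x')(R, J) = Add(-12, R) (Function('x')(R, J) = Add(R, Mul(-4, 3)) = Add(R, -12) = Add(-12, R))
Function('L')(M) = 0
Mul(Add(41561, Function('x')(162, 160)), Add(Function('L')(24), Function('E')(50))) = Mul(Add(41561, Add(-12, 162)), Add(0, Add(2, Pow(50, 3)))) = Mul(Add(41561, 150), Add(0, Add(2, 125000))) = Mul(41711, Add(0, 125002)) = Mul(41711, 125002) = 5213958422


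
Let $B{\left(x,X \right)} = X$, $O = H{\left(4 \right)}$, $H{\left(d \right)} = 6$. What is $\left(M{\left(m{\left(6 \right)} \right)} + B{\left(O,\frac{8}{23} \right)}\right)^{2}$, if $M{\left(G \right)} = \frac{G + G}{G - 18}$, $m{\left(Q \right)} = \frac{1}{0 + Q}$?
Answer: $\frac{656100}{6056521} \approx 0.10833$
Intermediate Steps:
$m{\left(Q \right)} = \frac{1}{Q}$
$O = 6$
$M{\left(G \right)} = \frac{2 G}{-18 + G}$
$\left(M{\left(m{\left(6 \right)} \right)} + B{\left(O,\frac{8}{23} \right)}\right)^{2} = \left(\frac{2}{6 \left(-18 + \frac{1}{6}\right)} + \frac{8}{23}\right)^{2} = \left(2 \cdot \frac{1}{6} \frac{1}{-18 + \frac{1}{6}} + 8 \cdot \frac{1}{23}\right)^{2} = \left(2 \cdot \frac{1}{6} \frac{1}{- \frac{107}{6}} + \frac{8}{23}\right)^{2} = \left(2 \cdot \frac{1}{6} \left(- \frac{6}{107}\right) + \frac{8}{23}\right)^{2} = \left(- \frac{2}{107} + \frac{8}{23}\right)^{2} = \left(\frac{810}{2461}\right)^{2} = \frac{656100}{6056521}$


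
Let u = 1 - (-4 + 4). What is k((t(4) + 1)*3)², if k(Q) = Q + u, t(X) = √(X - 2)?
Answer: 34 + 24*√2 ≈ 67.941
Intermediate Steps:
u = 1 (u = 1 - 1*0 = 1 + 0 = 1)
t(X) = √(-2 + X)
k(Q) = 1 + Q (k(Q) = Q + 1 = 1 + Q)
k((t(4) + 1)*3)² = (1 + (√(-2 + 4) + 1)*3)² = (1 + (√2 + 1)*3)² = (1 + (1 + √2)*3)² = (1 + (3 + 3*√2))² = (4 + 3*√2)²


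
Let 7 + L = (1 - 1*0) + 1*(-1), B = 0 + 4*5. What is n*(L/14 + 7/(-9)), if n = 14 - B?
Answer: 23/3 ≈ 7.6667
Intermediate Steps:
B = 20 (B = 0 + 20 = 20)
n = -6 (n = 14 - 1*20 = 14 - 20 = -6)
L = -7 (L = -7 + ((1 - 1*0) + 1*(-1)) = -7 + ((1 + 0) - 1) = -7 + (1 - 1) = -7 + 0 = -7)
n*(L/14 + 7/(-9)) = -6*(-7/14 + 7/(-9)) = -6*(-7*1/14 + 7*(-1/9)) = -6*(-1/2 - 7/9) = -6*(-23/18) = 23/3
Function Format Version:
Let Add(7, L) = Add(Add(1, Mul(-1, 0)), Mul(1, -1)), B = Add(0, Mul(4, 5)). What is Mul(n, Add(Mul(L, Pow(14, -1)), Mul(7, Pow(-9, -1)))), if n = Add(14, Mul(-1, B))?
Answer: Rational(23, 3) ≈ 7.6667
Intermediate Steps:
B = 20 (B = Add(0, 20) = 20)
n = -6 (n = Add(14, Mul(-1, 20)) = Add(14, -20) = -6)
L = -7 (L = Add(-7, Add(Add(1, Mul(-1, 0)), Mul(1, -1))) = Add(-7, Add(Add(1, 0), -1)) = Add(-7, Add(1, -1)) = Add(-7, 0) = -7)
Mul(n, Add(Mul(L, Pow(14, -1)), Mul(7, Pow(-9, -1)))) = Mul(-6, Add(Mul(-7, Pow(14, -1)), Mul(7, Pow(-9, -1)))) = Mul(-6, Add(Mul(-7, Rational(1, 14)), Mul(7, Rational(-1, 9)))) = Mul(-6, Add(Rational(-1, 2), Rational(-7, 9))) = Mul(-6, Rational(-23, 18)) = Rational(23, 3)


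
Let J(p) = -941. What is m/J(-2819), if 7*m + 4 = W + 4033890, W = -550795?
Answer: -3483091/6587 ≈ -528.78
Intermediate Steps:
m = 3483091/7 (m = -4/7 + (-550795 + 4033890)/7 = -4/7 + (⅐)*3483095 = -4/7 + 497585 = 3483091/7 ≈ 4.9758e+5)
m/J(-2819) = (3483091/7)/(-941) = (3483091/7)*(-1/941) = -3483091/6587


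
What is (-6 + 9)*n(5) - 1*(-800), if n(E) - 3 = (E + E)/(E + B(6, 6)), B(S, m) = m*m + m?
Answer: 38053/47 ≈ 809.64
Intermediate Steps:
B(S, m) = m + m² (B(S, m) = m² + m = m + m²)
n(E) = 3 + 2*E/(42 + E) (n(E) = 3 + (E + E)/(E + 6*(1 + 6)) = 3 + (2*E)/(E + 6*7) = 3 + (2*E)/(E + 42) = 3 + (2*E)/(42 + E) = 3 + 2*E/(42 + E))
(-6 + 9)*n(5) - 1*(-800) = (-6 + 9)*((126 + 5*5)/(42 + 5)) - 1*(-800) = 3*((126 + 25)/47) + 800 = 3*((1/47)*151) + 800 = 3*(151/47) + 800 = 453/47 + 800 = 38053/47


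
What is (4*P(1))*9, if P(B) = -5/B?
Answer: -180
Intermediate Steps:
(4*P(1))*9 = (4*(-5/1))*9 = (4*(-5*1))*9 = (4*(-5))*9 = -20*9 = -180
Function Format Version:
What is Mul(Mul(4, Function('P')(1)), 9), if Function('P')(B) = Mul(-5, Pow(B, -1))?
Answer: -180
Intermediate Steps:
Mul(Mul(4, Function('P')(1)), 9) = Mul(Mul(4, Mul(-5, Pow(1, -1))), 9) = Mul(Mul(4, Mul(-5, 1)), 9) = Mul(Mul(4, -5), 9) = Mul(-20, 9) = -180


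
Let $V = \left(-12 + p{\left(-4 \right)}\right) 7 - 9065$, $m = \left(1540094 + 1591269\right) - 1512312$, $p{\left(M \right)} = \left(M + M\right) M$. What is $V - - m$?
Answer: $1610126$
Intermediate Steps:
$p{\left(M \right)} = 2 M^{2}$ ($p{\left(M \right)} = 2 M M = 2 M^{2}$)
$m = 1619051$ ($m = 3131363 - 1512312 = 1619051$)
$V = -8925$ ($V = \left(-12 + 2 \left(-4\right)^{2}\right) 7 - 9065 = \left(-12 + 2 \cdot 16\right) 7 - 9065 = \left(-12 + 32\right) 7 - 9065 = 20 \cdot 7 - 9065 = 140 - 9065 = -8925$)
$V - - m = -8925 - \left(-1\right) 1619051 = -8925 - -1619051 = -8925 + 1619051 = 1610126$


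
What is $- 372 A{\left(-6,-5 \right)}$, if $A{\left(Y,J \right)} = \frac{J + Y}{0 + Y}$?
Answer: $-682$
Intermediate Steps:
$A{\left(Y,J \right)} = \frac{J + Y}{Y}$
$- 372 A{\left(-6,-5 \right)} = - 372 \frac{-5 - 6}{-6} = - 372 \left(\left(- \frac{1}{6}\right) \left(-11\right)\right) = \left(-372\right) \frac{11}{6} = -682$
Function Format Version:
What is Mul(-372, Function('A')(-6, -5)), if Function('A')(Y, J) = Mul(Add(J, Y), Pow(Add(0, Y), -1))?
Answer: -682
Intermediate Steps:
Function('A')(Y, J) = Mul(Pow(Y, -1), Add(J, Y)) (Function('A')(Y, J) = Mul(Add(J, Y), Pow(Y, -1)) = Mul(Pow(Y, -1), Add(J, Y)))
Mul(-372, Function('A')(-6, -5)) = Mul(-372, Mul(Pow(-6, -1), Add(-5, -6))) = Mul(-372, Mul(Rational(-1, 6), -11)) = Mul(-372, Rational(11, 6)) = -682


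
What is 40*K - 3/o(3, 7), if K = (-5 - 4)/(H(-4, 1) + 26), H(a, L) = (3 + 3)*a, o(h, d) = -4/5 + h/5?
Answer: -165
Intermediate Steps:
o(h, d) = -⅘ + h/5 (o(h, d) = -4*⅕ + h*(⅕) = -⅘ + h/5)
H(a, L) = 6*a
K = -9/2 (K = (-5 - 4)/(6*(-4) + 26) = -9/(-24 + 26) = -9/2 ≈ -4.5000)
40*K - 3/o(3, 7) = 40*(-9/2) - 3/(-⅘ + (⅕)*3) = -180 - 3/(-⅘ + ⅗) = -180 - 3/(-⅕) = -180 - 3*(-5) = -180 + 15 = -165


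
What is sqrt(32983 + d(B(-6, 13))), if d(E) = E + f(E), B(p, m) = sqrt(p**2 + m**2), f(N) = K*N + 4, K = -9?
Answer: sqrt(32987 - 8*sqrt(205)) ≈ 181.31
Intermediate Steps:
f(N) = 4 - 9*N (f(N) = -9*N + 4 = 4 - 9*N)
B(p, m) = sqrt(m**2 + p**2)
d(E) = 4 - 8*E (d(E) = E + (4 - 9*E) = 4 - 8*E)
sqrt(32983 + d(B(-6, 13))) = sqrt(32983 + (4 - 8*sqrt(13**2 + (-6)**2))) = sqrt(32983 + (4 - 8*sqrt(169 + 36))) = sqrt(32983 + (4 - 8*sqrt(205))) = sqrt(32987 - 8*sqrt(205))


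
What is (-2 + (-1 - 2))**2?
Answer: 25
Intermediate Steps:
(-2 + (-1 - 2))**2 = (-2 - 3)**2 = (-5)**2 = 25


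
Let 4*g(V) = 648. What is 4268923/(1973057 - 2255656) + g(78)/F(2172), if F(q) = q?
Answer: -1537719953/102300838 ≈ -15.031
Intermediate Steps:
g(V) = 162 (g(V) = (1/4)*648 = 162)
4268923/(1973057 - 2255656) + g(78)/F(2172) = 4268923/(1973057 - 2255656) + 162/2172 = 4268923/(-282599) + 162*(1/2172) = 4268923*(-1/282599) + 27/362 = -4268923/282599 + 27/362 = -1537719953/102300838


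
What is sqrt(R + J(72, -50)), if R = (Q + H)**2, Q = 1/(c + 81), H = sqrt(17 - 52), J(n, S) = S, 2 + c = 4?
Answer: sqrt(-585564 + 166*I*sqrt(35))/83 ≈ 0.0077312 + 9.2195*I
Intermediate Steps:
c = 2 (c = -2 + 4 = 2)
H = I*sqrt(35) (H = sqrt(-35) = I*sqrt(35) ≈ 5.9161*I)
Q = 1/83 (Q = 1/(2 + 81) = 1/83 ≈ 0.012048)
R = (1/83 + I*sqrt(35))**2 ≈ -35.0 + 0.1426*I
sqrt(R + J(72, -50)) = sqrt((-241114/6889 + 2*I*sqrt(35)/83) - 50) = sqrt(-585564/6889 + 2*I*sqrt(35)/83)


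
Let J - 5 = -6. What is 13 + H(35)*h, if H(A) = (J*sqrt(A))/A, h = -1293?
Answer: 13 + 1293*sqrt(35)/35 ≈ 231.56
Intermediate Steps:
J = -1 (J = 5 - 6 = -1)
H(A) = -1/sqrt(A) (H(A) = (-sqrt(A))/A = -1/sqrt(A))
13 + H(35)*h = 13 - 1/sqrt(35)*(-1293) = 13 - sqrt(35)/35*(-1293) = 13 + 1293*sqrt(35)/35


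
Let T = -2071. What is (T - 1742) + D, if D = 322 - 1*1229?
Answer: -4720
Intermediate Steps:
D = -907 (D = 322 - 1229 = -907)
(T - 1742) + D = (-2071 - 1742) - 907 = -3813 - 907 = -4720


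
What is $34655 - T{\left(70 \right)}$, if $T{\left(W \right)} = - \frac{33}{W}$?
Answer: $\frac{2425883}{70} \approx 34656.0$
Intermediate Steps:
$34655 - T{\left(70 \right)} = 34655 - - \frac{33}{70} = 34655 + \frac{33}{70} = \frac{2425883}{70}$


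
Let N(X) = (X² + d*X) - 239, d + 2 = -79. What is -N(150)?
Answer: -10111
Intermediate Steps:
d = -81 (d = -2 - 79 = -81)
N(X) = -239 + X² - 81*X (N(X) = (X² - 81*X) - 239 = -239 + X² - 81*X)
-N(150) = -(-239 + 150² - 81*150) = -(-239 + 22500 - 12150) = -1*10111 = -10111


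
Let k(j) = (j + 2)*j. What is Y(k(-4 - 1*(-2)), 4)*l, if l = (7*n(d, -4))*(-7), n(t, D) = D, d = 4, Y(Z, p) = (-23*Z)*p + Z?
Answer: 0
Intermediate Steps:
k(j) = j*(2 + j) (k(j) = (2 + j)*j = j*(2 + j))
Y(Z, p) = Z - 23*Z*p (Y(Z, p) = -23*Z*p + Z = Z - 23*Z*p)
l = 196 (l = (7*(-4))*(-7) = -28*(-7) = 196)
Y(k(-4 - 1*(-2)), 4)*l = (((-4 - 1*(-2))*(2 + (-4 - 1*(-2))))*(1 - 23*4))*196 = (((-4 + 2)*(2 + (-4 + 2)))*(1 - 92))*196 = (-2*(2 - 2)*(-91))*196 = (-2*0*(-91))*196 = (0*(-91))*196 = 0*196 = 0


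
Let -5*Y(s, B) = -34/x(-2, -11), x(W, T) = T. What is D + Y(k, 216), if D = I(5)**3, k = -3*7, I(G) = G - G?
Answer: -34/55 ≈ -0.61818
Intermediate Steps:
I(G) = 0
k = -21
Y(s, B) = -34/55 (Y(s, B) = -(-34)/(5*(-11)) = -(-34)*(-1)/(5*11) = -1/5*34/11 = -34/55)
D = 0 (D = 0**3 = 0)
D + Y(k, 216) = 0 - 34/55 = -34/55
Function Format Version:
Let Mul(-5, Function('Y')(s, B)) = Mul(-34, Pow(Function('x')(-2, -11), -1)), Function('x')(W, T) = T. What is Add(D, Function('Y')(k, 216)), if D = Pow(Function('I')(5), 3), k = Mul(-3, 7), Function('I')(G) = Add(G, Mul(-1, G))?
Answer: Rational(-34, 55) ≈ -0.61818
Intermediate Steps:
Function('I')(G) = 0
k = -21
Function('Y')(s, B) = Rational(-34, 55) (Function('Y')(s, B) = Mul(Rational(-1, 5), Mul(-34, Pow(-11, -1))) = Mul(Rational(-1, 5), Mul(-34, Rational(-1, 11))) = Mul(Rational(-1, 5), Rational(34, 11)) = Rational(-34, 55))
D = 0 (D = Pow(0, 3) = 0)
Add(D, Function('Y')(k, 216)) = Add(0, Rational(-34, 55)) = Rational(-34, 55)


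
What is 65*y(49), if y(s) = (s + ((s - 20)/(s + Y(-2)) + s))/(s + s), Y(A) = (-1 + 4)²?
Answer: 12805/196 ≈ 65.332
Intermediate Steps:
Y(A) = 9 (Y(A) = 3² = 9)
y(s) = (2*s + (-20 + s)/(9 + s))/(2*s) (y(s) = (s + ((s - 20)/(s + 9) + s))/(s + s) = (s + ((-20 + s)/(9 + s) + s))/((2*s)) = (s + ((-20 + s)/(9 + s) + s))*(1/(2*s)) = (s + (s + (-20 + s)/(9 + s)))*(1/(2*s)) = (2*s + (-20 + s)/(9 + s))*(1/(2*s)) = (2*s + (-20 + s)/(9 + s))/(2*s))
65*y(49) = 65*((-10 + 49² + (19/2)*49)/(49*(9 + 49))) = 65*((1/49)*(-10 + 2401 + 931/2)/58) = 65*((1/49)*(1/58)*(5713/2)) = 65*(197/196) = 12805/196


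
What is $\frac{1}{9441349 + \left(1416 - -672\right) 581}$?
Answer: $\frac{1}{10654477} \approx 9.3857 \cdot 10^{-8}$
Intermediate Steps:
$\frac{1}{9441349 + \left(1416 - -672\right) 581} = \frac{1}{9441349 + \left(1416 + 672\right) 581} = \frac{1}{9441349 + 2088 \cdot 581} = \frac{1}{9441349 + 1213128} = \frac{1}{10654477}$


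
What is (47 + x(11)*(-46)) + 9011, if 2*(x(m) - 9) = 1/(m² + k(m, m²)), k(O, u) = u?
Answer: 2091825/242 ≈ 8643.9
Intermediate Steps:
x(m) = 9 + 1/(4*m²) (x(m) = 9 + 1/(2*(m² + m²)) = 9 + 1/(2*((2*m²))) = 9 + (1/(2*m²))/2 = 9 + 1/(4*m²))
(47 + x(11)*(-46)) + 9011 = (47 + (9 + (¼)/11²)*(-46)) + 9011 = (47 + (9 + (¼)*(1/121))*(-46)) + 9011 = (47 + (9 + 1/484)*(-46)) + 9011 = (47 + (4357/484)*(-46)) + 9011 = (47 - 100211/242) + 9011 = -88837/242 + 9011 = 2091825/242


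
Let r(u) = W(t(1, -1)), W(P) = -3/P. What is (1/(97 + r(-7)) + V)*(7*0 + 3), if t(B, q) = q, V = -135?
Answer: -40497/100 ≈ -404.97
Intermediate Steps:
r(u) = 3 (r(u) = -3/(-1) = -3*(-1) = 3)
(1/(97 + r(-7)) + V)*(7*0 + 3) = (1/(97 + 3) - 135)*(7*0 + 3) = (1/100 - 135)*(0 + 3) = (1/100 - 135)*3 = -13499/100*3 = -40497/100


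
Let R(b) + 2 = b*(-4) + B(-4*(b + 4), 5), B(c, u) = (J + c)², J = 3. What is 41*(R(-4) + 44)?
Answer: 2747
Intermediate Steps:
B(c, u) = (3 + c)²
R(b) = -2 + (-13 - 4*b)² - 4*b (R(b) = -2 + (b*(-4) + (3 - 4*(b + 4))²) = -2 + (-4*b + (3 - 4*(4 + b))²) = -2 + (-4*b + (3 + (-16 - 4*b))²) = -2 + (-4*b + (-13 - 4*b)²) = -2 + ((-13 - 4*b)² - 4*b) = -2 + (-13 - 4*b)² - 4*b)
41*(R(-4) + 44) = 41*((167 + 16*(-4)² + 100*(-4)) + 44) = 41*((167 + 16*16 - 400) + 44) = 41*((167 + 256 - 400) + 44) = 41*(23 + 44) = 41*67 = 2747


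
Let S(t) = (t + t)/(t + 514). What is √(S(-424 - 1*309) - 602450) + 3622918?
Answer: 3622918 + 2*I*√7223445849/219 ≈ 3.6229e+6 + 776.17*I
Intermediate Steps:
S(t) = 2*t/(514 + t) (S(t) = (2*t)/(514 + t) = 2*t/(514 + t))
√(S(-424 - 1*309) - 602450) + 3622918 = √(2*(-424 - 1*309)/(514 + (-424 - 1*309)) - 602450) + 3622918 = √(2*(-424 - 309)/(514 + (-424 - 309)) - 602450) + 3622918 = √(2*(-733)/(514 - 733) - 602450) + 3622918 = √(2*(-733)/(-219) - 602450) + 3622918 = √(2*(-733)*(-1/219) - 602450) + 3622918 = √(1466/219 - 602450) + 3622918 = √(-131935084/219) + 3622918 = 2*I*√7223445849/219 + 3622918 = 3622918 + 2*I*√7223445849/219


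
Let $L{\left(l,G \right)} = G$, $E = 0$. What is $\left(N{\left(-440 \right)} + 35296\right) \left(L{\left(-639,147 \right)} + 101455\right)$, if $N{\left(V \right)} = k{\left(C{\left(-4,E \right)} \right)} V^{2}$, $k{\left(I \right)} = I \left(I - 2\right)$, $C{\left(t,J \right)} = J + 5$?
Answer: $298638352192$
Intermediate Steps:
$C{\left(t,J \right)} = 5 + J$
$k{\left(I \right)} = I \left(-2 + I\right)$
$N{\left(V \right)} = 15 V^{2}$ ($N{\left(V \right)} = \left(5 + 0\right) \left(-2 + \left(5 + 0\right)\right) V^{2} = 5 \left(-2 + 5\right) V^{2} = 5 \cdot 3 V^{2} = 15 V^{2}$)
$\left(N{\left(-440 \right)} + 35296\right) \left(L{\left(-639,147 \right)} + 101455\right) = \left(15 \left(-440\right)^{2} + 35296\right) \left(147 + 101455\right) = \left(15 \cdot 193600 + 35296\right) 101602 = \left(2904000 + 35296\right) 101602 = 2939296 \cdot 101602 = 298638352192$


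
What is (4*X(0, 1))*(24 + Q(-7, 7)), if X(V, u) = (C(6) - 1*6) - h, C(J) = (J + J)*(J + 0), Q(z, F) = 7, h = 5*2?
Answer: 6944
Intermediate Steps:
h = 10
C(J) = 2*J² (C(J) = (2*J)*J = 2*J²)
X(V, u) = 56 (X(V, u) = (2*6² - 1*6) - 1*10 = (2*36 - 6) - 10 = (72 - 6) - 10 = 66 - 10 = 56)
(4*X(0, 1))*(24 + Q(-7, 7)) = (4*56)*(24 + 7) = 224*31 = 6944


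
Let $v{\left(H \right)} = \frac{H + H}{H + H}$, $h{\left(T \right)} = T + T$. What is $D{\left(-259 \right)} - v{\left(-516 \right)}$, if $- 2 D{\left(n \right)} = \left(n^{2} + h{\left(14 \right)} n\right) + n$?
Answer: $-29786$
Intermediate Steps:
$h{\left(T \right)} = 2 T$
$D{\left(n \right)} = - \frac{29 n}{2} - \frac{n^{2}}{2}$ ($D{\left(n \right)} = - \frac{\left(n^{2} + 2 \cdot 14 n\right) + n}{2} = - \frac{\left(n^{2} + 28 n\right) + n}{2} = - \frac{n^{2} + 29 n}{2} = - \frac{29 n}{2} - \frac{n^{2}}{2}$)
$v{\left(H \right)} = 1$ ($v{\left(H \right)} = \frac{2 H}{2 H} = 2 H \frac{1}{2 H} = 1$)
$D{\left(-259 \right)} - v{\left(-516 \right)} = \left(- \frac{1}{2}\right) \left(-259\right) \left(29 - 259\right) - 1 = \left(- \frac{1}{2}\right) \left(-259\right) \left(-230\right) - 1 = -29785 - 1 = -29786$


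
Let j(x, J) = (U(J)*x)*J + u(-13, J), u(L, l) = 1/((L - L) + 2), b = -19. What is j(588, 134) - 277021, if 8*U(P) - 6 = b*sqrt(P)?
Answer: -435853/2 - 187131*sqrt(134) ≈ -2.3841e+6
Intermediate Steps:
U(P) = 3/4 - 19*sqrt(P)/8 (U(P) = 3/4 + (-19*sqrt(P))/8 = 3/4 - 19*sqrt(P)/8)
u(L, l) = 1/2 (u(L, l) = 1/(0 + 2) = 1/2)
j(x, J) = 1/2 + J*x*(3/4 - 19*sqrt(J)/8) (j(x, J) = ((3/4 - 19*sqrt(J)/8)*x)*J + 1/2 = (x*(3/4 - 19*sqrt(J)/8))*J + 1/2 = J*x*(3/4 - 19*sqrt(J)/8) + 1/2 = 1/2 + J*x*(3/4 - 19*sqrt(J)/8))
j(588, 134) - 277021 = (1/2 - 1/8*134*588*(-6 + 19*sqrt(134))) - 277021 = (1/2 + (59094 - 187131*sqrt(134))) - 277021 = (118189/2 - 187131*sqrt(134)) - 277021 = -435853/2 - 187131*sqrt(134)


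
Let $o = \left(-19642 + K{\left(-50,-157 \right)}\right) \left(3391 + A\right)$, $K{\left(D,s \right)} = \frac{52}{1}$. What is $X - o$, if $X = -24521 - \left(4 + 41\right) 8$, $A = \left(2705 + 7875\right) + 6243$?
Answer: $395967379$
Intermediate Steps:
$K{\left(D,s \right)} = 52$ ($K{\left(D,s \right)} = 52 \cdot 1 = 52$)
$A = 16823$ ($A = 10580 + 6243 = 16823$)
$X = -24881$ ($X = -24521 - 45 \cdot 8 = -24521 - 360 = -24881$)
$o = -395992260$ ($o = \left(-19642 + 52\right) \left(3391 + 16823\right) = \left(-19590\right) 20214 = -395992260$)
$X - o = -24881 - -395992260 = -24881 + 395992260 = 395967379$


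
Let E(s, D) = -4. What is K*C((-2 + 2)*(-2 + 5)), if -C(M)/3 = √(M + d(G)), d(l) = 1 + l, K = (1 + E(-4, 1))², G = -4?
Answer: -27*I*√3 ≈ -46.765*I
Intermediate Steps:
K = 9 (K = (1 - 4)² = (-3)² = 9)
C(M) = -3*√(-3 + M) (C(M) = -3*√(M + (1 - 4)) = -3*√(M - 3) = -3*√(-3 + M))
K*C((-2 + 2)*(-2 + 5)) = 9*(-3*√(-3 + (-2 + 2)*(-2 + 5))) = 9*(-3*√(-3 + 0*3)) = 9*(-3*√(-3 + 0)) = 9*(-3*I*√3) = -27*I*√3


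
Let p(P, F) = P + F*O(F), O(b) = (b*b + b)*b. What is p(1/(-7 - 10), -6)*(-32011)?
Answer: -34569997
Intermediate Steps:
O(b) = b*(b + b²) (O(b) = (b² + b)*b = (b + b²)*b = b*(b + b²))
p(P, F) = P + F³*(1 + F) (p(P, F) = P + F*(F²*(1 + F)) = P + F³*(1 + F))
p(1/(-7 - 10), -6)*(-32011) = (1/(-7 - 10) + (-6)³*(1 - 6))*(-32011) = (1/(-17) - 216*(-5))*(-32011) = (-1/17 + 1080)*(-32011) = (18359/17)*(-32011) = -34569997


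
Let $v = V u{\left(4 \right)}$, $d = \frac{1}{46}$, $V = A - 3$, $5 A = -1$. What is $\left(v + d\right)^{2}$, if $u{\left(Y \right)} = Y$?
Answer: $\frac{8637721}{52900} \approx 163.28$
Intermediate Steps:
$A = - \frac{1}{5}$ ($A = \frac{1}{5} \left(-1\right) = - \frac{1}{5} \approx -0.2$)
$V = - \frac{16}{5}$ ($V = - \frac{1}{5} - 3 = - \frac{16}{5} \approx -3.2$)
$d = \frac{1}{46} \approx 0.021739$
$v = - \frac{64}{5}$ ($v = \left(- \frac{16}{5}\right) 4 = - \frac{64}{5} \approx -12.8$)
$\left(v + d\right)^{2} = \left(- \frac{64}{5} + \frac{1}{46}\right)^{2} = \left(- \frac{2939}{230}\right)^{2} = \frac{8637721}{52900}$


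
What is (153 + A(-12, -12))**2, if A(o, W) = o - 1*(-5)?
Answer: 21316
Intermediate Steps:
A(o, W) = 5 + o (A(o, W) = o + 5 = 5 + o)
(153 + A(-12, -12))**2 = (153 + (5 - 12))**2 = (153 - 7)**2 = 146**2 = 21316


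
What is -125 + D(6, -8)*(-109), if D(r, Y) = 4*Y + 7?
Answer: 2600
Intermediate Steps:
D(r, Y) = 7 + 4*Y
-125 + D(6, -8)*(-109) = -125 + (7 + 4*(-8))*(-109) = -125 + (7 - 32)*(-109) = -125 - 25*(-109) = -125 + 2725 = 2600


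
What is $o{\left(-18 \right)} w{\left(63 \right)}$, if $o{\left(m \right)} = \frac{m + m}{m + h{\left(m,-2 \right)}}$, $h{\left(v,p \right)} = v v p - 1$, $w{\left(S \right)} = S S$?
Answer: $\frac{142884}{667} \approx 214.22$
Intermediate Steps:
$w{\left(S \right)} = S^{2}$
$h{\left(v,p \right)} = -1 + p v^{2}$ ($h{\left(v,p \right)} = v^{2} p - 1 = p v^{2} - 1 = -1 + p v^{2}$)
$o{\left(m \right)} = \frac{2 m}{-1 + m - 2 m^{2}}$ ($o{\left(m \right)} = \frac{m + m}{m - \left(1 + 2 m^{2}\right)} = \frac{2 m}{-1 + m - 2 m^{2}}$)
$o{\left(-18 \right)} w{\left(63 \right)} = \left(-2\right) \left(-18\right) \frac{1}{1 - -18 + 2 \left(-18\right)^{2}} \cdot 63^{2} = \left(-2\right) \left(-18\right) \frac{1}{1 + 18 + 2 \cdot 324} \cdot 3969 = \left(-2\right) \left(-18\right) \frac{1}{1 + 18 + 648} \cdot 3969 = \left(-2\right) \left(-18\right) \frac{1}{667} \cdot 3969 = \frac{36}{667} \cdot 3969 = \frac{142884}{667}$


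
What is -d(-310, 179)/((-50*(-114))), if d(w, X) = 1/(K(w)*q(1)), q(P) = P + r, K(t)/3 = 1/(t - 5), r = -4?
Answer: -7/1140 ≈ -0.0061404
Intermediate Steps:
K(t) = 3/(-5 + t) (K(t) = 3/(t - 5) = 3/(-5 + t))
q(P) = -4 + P (q(P) = P - 4 = -4 + P)
d(w, X) = 5/9 - w/9 (d(w, X) = 1/((3/(-5 + w))*(-4 + 1)) = 1/((3/(-5 + w))*(-3)) = 1/(-9/(-5 + w)) = 5/9 - w/9)
-d(-310, 179)/((-50*(-114))) = -(5/9 - ⅑*(-310))/((-50*(-114))) = -(5/9 + 310/9)/5700 = -35/5700 = -1*7/1140 = -7/1140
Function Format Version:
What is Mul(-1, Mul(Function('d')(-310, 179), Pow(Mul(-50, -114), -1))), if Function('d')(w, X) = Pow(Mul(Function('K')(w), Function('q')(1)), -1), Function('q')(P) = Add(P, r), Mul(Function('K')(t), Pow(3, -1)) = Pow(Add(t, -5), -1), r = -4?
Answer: Rational(-7, 1140) ≈ -0.0061404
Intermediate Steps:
Function('K')(t) = Mul(3, Pow(Add(-5, t), -1)) (Function('K')(t) = Mul(3, Pow(Add(t, -5), -1)) = Mul(3, Pow(Add(-5, t), -1)))
Function('q')(P) = Add(-4, P) (Function('q')(P) = Add(P, -4) = Add(-4, P))
Function('d')(w, X) = Add(Rational(5, 9), Mul(Rational(-1, 9), w)) (Function('d')(w, X) = Pow(Mul(Mul(3, Pow(Add(-5, w), -1)), Add(-4, 1)), -1) = Pow(Mul(Mul(3, Pow(Add(-5, w), -1)), -3), -1) = Pow(Mul(-9, Pow(Add(-5, w), -1)), -1) = Add(Rational(5, 9), Mul(Rational(-1, 9), w)))
Mul(-1, Mul(Function('d')(-310, 179), Pow(Mul(-50, -114), -1))) = Mul(-1, Mul(Add(Rational(5, 9), Mul(Rational(-1, 9), -310)), Pow(Mul(-50, -114), -1))) = Mul(-1, Mul(Add(Rational(5, 9), Rational(310, 9)), Pow(5700, -1))) = Mul(-1, Mul(35, Rational(1, 5700))) = Mul(-1, Rational(7, 1140)) = Rational(-7, 1140)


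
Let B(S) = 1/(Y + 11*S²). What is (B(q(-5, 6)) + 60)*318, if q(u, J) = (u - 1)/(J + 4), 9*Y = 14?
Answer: 23749830/1241 ≈ 19138.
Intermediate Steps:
Y = 14/9 (Y = (⅑)*14 = 14/9 ≈ 1.5556)
q(u, J) = (-1 + u)/(4 + J)
B(S) = 1/(14/9 + 11*S²)
(B(q(-5, 6)) + 60)*318 = (9/(14 + 99*((-1 - 5)/(4 + 6))²) + 60)*318 = (9/(14 + 99*(-6/10)²) + 60)*318 = (9/(14 + 99*((⅒)*(-6))²) + 60)*318 = (9/(14 + 99*(-⅗)²) + 60)*318 = (9/(14 + 99*(9/25)) + 60)*318 = (9/(14 + 891/25) + 60)*318 = (9/(1241/25) + 60)*318 = (9*(25/1241) + 60)*318 = (225/1241 + 60)*318 = (74685/1241)*318 = 23749830/1241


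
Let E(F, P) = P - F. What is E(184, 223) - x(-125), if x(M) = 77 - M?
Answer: -163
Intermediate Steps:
E(184, 223) - x(-125) = (223 - 1*184) - (77 - 1*(-125)) = (223 - 184) - (77 + 125) = 39 - 1*202 = 39 - 202 = -163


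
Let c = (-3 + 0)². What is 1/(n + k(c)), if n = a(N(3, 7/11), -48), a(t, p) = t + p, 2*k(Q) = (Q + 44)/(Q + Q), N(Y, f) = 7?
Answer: -36/1423 ≈ -0.025299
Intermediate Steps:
c = 9 (c = (-3)² = 9)
k(Q) = (44 + Q)/(4*Q) (k(Q) = ((Q + 44)/(Q + Q))/2 = ((44 + Q)/((2*Q)))/2 = ((44 + Q)*(1/(2*Q)))/2 = ((44 + Q)/(2*Q))/2 = (44 + Q)/(4*Q))
a(t, p) = p + t
n = -41 (n = -48 + 7 = -41)
1/(n + k(c)) = 1/(-41 + (¼)*(44 + 9)/9) = 1/(-41 + (¼)*(⅑)*53) = 1/(-41 + 53/36) = 1/(-1423/36) = -36/1423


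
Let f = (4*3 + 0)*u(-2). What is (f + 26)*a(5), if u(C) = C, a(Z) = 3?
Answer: 6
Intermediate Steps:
f = -24 (f = (4*3 + 0)*(-2) = (12 + 0)*(-2) = 12*(-2) = -24)
(f + 26)*a(5) = (-24 + 26)*3 = 2*3 = 6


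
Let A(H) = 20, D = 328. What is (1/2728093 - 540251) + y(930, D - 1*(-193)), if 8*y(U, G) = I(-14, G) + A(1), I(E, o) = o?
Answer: -11789363872423/21824744 ≈ -5.4018e+5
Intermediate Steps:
y(U, G) = 5/2 + G/8 (y(U, G) = (G + 20)/8 = (20 + G)/8 = 5/2 + G/8)
(1/2728093 - 540251) + y(930, D - 1*(-193)) = (1/2728093 - 540251) + (5/2 + (328 - 1*(-193))/8) = (1/2728093 - 540251) + (5/2 + (328 + 193)/8) = -1473854971342/2728093 + (5/2 + (⅛)*521) = -1473854971342/2728093 + (5/2 + 521/8) = -1473854971342/2728093 + 541/8 = -11789363872423/21824744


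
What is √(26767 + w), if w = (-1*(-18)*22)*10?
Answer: √30727 ≈ 175.29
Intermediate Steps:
w = 3960 (w = (18*22)*10 = 396*10 = 3960)
√(26767 + w) = √(26767 + 3960) = √30727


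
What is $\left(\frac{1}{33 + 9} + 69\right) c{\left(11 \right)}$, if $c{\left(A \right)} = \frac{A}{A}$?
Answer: $\frac{2899}{42} \approx 69.024$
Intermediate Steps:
$c{\left(A \right)} = 1$
$\left(\frac{1}{33 + 9} + 69\right) c{\left(11 \right)} = \left(\frac{1}{33 + 9} + 69\right) 1 = \left(\frac{1}{42} + 69\right) 1 = \frac{2899}{42} \cdot 1 = \frac{2899}{42}$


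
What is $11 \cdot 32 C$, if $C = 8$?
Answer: $2816$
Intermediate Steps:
$11 \cdot 32 C = 11 \cdot 32 \cdot 8 = 352 \cdot 8 = 2816$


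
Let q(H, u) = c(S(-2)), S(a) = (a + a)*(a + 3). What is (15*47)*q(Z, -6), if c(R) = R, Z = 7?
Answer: -2820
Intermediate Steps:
S(a) = 2*a*(3 + a) (S(a) = (2*a)*(3 + a) = 2*a*(3 + a))
q(H, u) = -4 (q(H, u) = 2*(-2)*(3 - 2) = 2*(-2)*1 = -4)
(15*47)*q(Z, -6) = (15*47)*(-4) = 705*(-4) = -2820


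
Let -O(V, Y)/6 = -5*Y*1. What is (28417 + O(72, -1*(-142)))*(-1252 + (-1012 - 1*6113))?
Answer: -273735229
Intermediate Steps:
O(V, Y) = 30*Y (O(V, Y) = -6*(-5*Y) = -(-30)*Y = 30*Y)
(28417 + O(72, -1*(-142)))*(-1252 + (-1012 - 1*6113)) = (28417 + 30*(-1*(-142)))*(-1252 + (-1012 - 1*6113)) = (28417 + 30*142)*(-1252 + (-1012 - 6113)) = (28417 + 4260)*(-1252 - 7125) = 32677*(-8377) = -273735229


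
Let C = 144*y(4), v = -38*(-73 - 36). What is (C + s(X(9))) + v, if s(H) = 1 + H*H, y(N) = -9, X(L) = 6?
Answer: 2883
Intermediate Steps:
v = 4142 (v = -38*(-109) = 4142)
s(H) = 1 + H²
C = -1296 (C = 144*(-9) = -1296)
(C + s(X(9))) + v = (-1296 + (1 + 6²)) + 4142 = (-1296 + (1 + 36)) + 4142 = (-1296 + 37) + 4142 = -1259 + 4142 = 2883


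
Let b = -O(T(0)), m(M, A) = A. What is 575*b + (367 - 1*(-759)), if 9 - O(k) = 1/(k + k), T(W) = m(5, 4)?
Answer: -31817/8 ≈ -3977.1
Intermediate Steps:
T(W) = 4
O(k) = 9 - 1/(2*k) (O(k) = 9 - 1/(k + k) = 9 - 1/(2*k))
b = -71/8 (b = -(9 - 1/2/4) = -(9 - 1/2*1/4) = -(9 - 1/8) = -1*71/8 = -71/8 ≈ -8.8750)
575*b + (367 - 1*(-759)) = 575*(-71/8) + (367 - 1*(-759)) = -40825/8 + (367 + 759) = -40825/8 + 1126 = -31817/8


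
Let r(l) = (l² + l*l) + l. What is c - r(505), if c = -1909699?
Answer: -2420254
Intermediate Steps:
r(l) = l + 2*l² (r(l) = (l² + l²) + l = 2*l² + l = l + 2*l²)
c - r(505) = -1909699 - 505*(1 + 2*505) = -1909699 - 505*(1 + 1010) = -1909699 - 505*1011 = -1909699 - 1*510555 = -1909699 - 510555 = -2420254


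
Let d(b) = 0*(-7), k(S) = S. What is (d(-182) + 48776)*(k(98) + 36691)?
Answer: 1794420264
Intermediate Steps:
d(b) = 0
(d(-182) + 48776)*(k(98) + 36691) = (0 + 48776)*(98 + 36691) = 48776*36789 = 1794420264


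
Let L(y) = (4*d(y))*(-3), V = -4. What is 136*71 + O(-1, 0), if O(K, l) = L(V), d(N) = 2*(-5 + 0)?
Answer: 9776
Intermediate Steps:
d(N) = -10 (d(N) = 2*(-5) = -10)
L(y) = 120 (L(y) = (4*(-10))*(-3) = -40*(-3) = 120)
O(K, l) = 120
136*71 + O(-1, 0) = 136*71 + 120 = 9656 + 120 = 9776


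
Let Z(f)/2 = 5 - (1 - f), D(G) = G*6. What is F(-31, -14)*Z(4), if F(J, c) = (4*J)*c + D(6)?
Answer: 28352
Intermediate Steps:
D(G) = 6*G
Z(f) = 8 + 2*f (Z(f) = 2*(5 - (1 - f)) = 2*(5 + (-1 + f)) = 2*(4 + f) = 8 + 2*f)
F(J, c) = 36 + 4*J*c (F(J, c) = (4*J)*c + 6*6 = 4*J*c + 36 = 36 + 4*J*c)
F(-31, -14)*Z(4) = (36 + 4*(-31)*(-14))*(8 + 2*4) = (36 + 1736)*(8 + 8) = 1772*16 = 28352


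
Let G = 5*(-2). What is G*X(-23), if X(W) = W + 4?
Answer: 190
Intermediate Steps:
G = -10
X(W) = 4 + W
G*X(-23) = -10*(4 - 23) = -10*(-19) = 190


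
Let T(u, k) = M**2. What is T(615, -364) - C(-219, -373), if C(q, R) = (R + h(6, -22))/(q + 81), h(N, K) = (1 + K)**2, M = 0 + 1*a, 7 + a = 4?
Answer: 655/69 ≈ 9.4928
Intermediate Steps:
a = -3 (a = -7 + 4 = -3)
M = -3 (M = 0 + 1*(-3) = 0 - 3 = -3)
T(u, k) = 9 (T(u, k) = (-3)**2 = 9)
C(q, R) = (441 + R)/(81 + q) (C(q, R) = (R + (1 - 22)**2)/(q + 81) = (R + (-21)**2)/(81 + q) = (R + 441)/(81 + q) = (441 + R)/(81 + q))
T(615, -364) - C(-219, -373) = 9 - (441 - 373)/(81 - 219) = 9 - 68/(-138) = 9 - (-1)*68/138 = 9 - 1*(-34/69) = 9 + 34/69 = 655/69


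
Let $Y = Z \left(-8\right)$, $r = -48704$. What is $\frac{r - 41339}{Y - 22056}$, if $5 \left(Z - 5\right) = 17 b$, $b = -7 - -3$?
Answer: $\frac{450215}{109936} \approx 4.0952$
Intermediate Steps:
$b = -4$ ($b = -7 + 3 = -4$)
$Z = - \frac{43}{5}$ ($Z = 5 + \frac{17 \left(-4\right)}{5} = 5 + \frac{1}{5} \left(-68\right) = 5 - \frac{68}{5} = - \frac{43}{5} \approx -8.6$)
$Y = \frac{344}{5}$ ($Y = \left(- \frac{43}{5}\right) \left(-8\right) = \frac{344}{5} \approx 68.8$)
$\frac{r - 41339}{Y - 22056} = \frac{-48704 - 41339}{\frac{344}{5} - 22056} = - \frac{90043}{- \frac{109936}{5}} = \left(-90043\right) \left(- \frac{5}{109936}\right) = \frac{450215}{109936}$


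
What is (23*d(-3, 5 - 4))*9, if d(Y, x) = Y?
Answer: -621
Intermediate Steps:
(23*d(-3, 5 - 4))*9 = (23*(-3))*9 = -69*9 = -621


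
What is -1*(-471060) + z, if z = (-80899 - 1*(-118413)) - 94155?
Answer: 414419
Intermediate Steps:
z = -56641 (z = (-80899 + 118413) - 94155 = 37514 - 94155 = -56641)
-1*(-471060) + z = -1*(-471060) - 56641 = 471060 - 56641 = 414419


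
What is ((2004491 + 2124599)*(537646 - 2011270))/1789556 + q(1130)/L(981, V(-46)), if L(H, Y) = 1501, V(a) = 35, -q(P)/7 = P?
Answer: -2283297016187530/671530889 ≈ -3.4001e+6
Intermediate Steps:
q(P) = -7*P
((2004491 + 2124599)*(537646 - 2011270))/1789556 + q(1130)/L(981, V(-46)) = ((2004491 + 2124599)*(537646 - 2011270))/1789556 - 7*1130/1501 = (4129090*(-1473624))*(1/1789556) - 7910*1/1501 = -6084726122160*1/1789556 - 7910/1501 = -1521181530540/447389 - 7910/1501 = -2283297016187530/671530889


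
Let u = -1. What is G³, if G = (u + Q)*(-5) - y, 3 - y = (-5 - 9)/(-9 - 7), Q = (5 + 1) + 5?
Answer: -72511713/512 ≈ -1.4162e+5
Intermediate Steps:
Q = 11 (Q = 6 + 5 = 11)
y = 17/8 (y = 3 - (-5 - 9)/(-9 - 7) = 3 - (-14)/(-16) = 3 - (-14)*(-1)/16 = 3 - 1*7/8 = 3 - 7/8 = 17/8 ≈ 2.1250)
G = -417/8 (G = (-1 + 11)*(-5) - 1*17/8 = 10*(-5) - 17/8 = -50 - 17/8 = -417/8 ≈ -52.125)
G³ = (-417/8)³ = -72511713/512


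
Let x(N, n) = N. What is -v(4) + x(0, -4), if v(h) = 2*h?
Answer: -8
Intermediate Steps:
-v(4) + x(0, -4) = -2*4 + 0 = -1*8 + 0 = -8 + 0 = -8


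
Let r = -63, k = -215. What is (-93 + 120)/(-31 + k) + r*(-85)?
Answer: 439101/82 ≈ 5354.9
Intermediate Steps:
(-93 + 120)/(-31 + k) + r*(-85) = (-93 + 120)/(-31 - 215) - 63*(-85) = 27/(-246) + 5355 = 27*(-1/246) + 5355 = -9/82 + 5355 = 439101/82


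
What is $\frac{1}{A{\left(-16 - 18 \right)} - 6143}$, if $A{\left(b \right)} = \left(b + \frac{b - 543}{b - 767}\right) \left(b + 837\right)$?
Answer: $- \frac{801}{26326114} \approx -3.0426 \cdot 10^{-5}$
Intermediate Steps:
$A{\left(b \right)} = \left(837 + b\right) \left(b + \frac{-543 + b}{-767 + b}\right)$ ($A{\left(b \right)} = \left(b + \frac{-543 + b}{-767 + b}\right) \left(837 + b\right) = \left(837 + b\right) \left(b + \frac{-543 + b}{-767 + b}\right)$)
$\frac{1}{A{\left(-16 - 18 \right)} - 6143} = \frac{1}{\frac{-454491 + \left(-16 - 18\right)^{3} - 641685 \left(-16 - 18\right) + 71 \left(-16 - 18\right)^{2}}{-767 - 34} - 6143} = \frac{1}{\frac{-454491 + \left(-34\right)^{3} - -21817290 + 71 \left(-34\right)^{2}}{-767 - 34} - 6143} = \frac{1}{\frac{-454491 - 39304 + 21817290 + 71 \cdot 1156}{-801} - 6143} = \frac{1}{- \frac{-454491 - 39304 + 21817290 + 82076}{801} - 6143} = \frac{1}{\left(- \frac{1}{801}\right) 21405571 - 6143} = \frac{1}{- \frac{21405571}{801} - 6143} = \frac{1}{- \frac{26326114}{801}} = - \frac{801}{26326114}$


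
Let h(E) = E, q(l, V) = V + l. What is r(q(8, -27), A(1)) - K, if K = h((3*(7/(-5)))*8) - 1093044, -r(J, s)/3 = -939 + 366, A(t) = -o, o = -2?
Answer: 5473983/5 ≈ 1.0948e+6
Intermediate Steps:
A(t) = 2 (A(t) = -1*(-2) = 2)
r(J, s) = 1719 (r(J, s) = -3*(-939 + 366) = -3*(-573) = 1719)
K = -5465388/5 (K = (3*(7/(-5)))*8 - 1093044 = (3*(7*(-⅕)))*8 - 1093044 = (3*(-7/5))*8 - 1093044 = -21/5*8 - 1093044 = -168/5 - 1093044 = -5465388/5 ≈ -1.0931e+6)
r(q(8, -27), A(1)) - K = 1719 - 1*(-5465388/5) = 1719 + 5465388/5 = 5473983/5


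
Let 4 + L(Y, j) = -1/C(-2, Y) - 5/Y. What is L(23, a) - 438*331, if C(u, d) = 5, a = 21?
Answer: -16672978/115 ≈ -1.4498e+5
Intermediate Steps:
L(Y, j) = -21/5 - 5/Y (L(Y, j) = -4 + (-1/5 - 5/Y) = -4 + (-1*⅕ - 5/Y) = -4 + (-⅕ - 5/Y) = -21/5 - 5/Y)
L(23, a) - 438*331 = (-21/5 - 5/23) - 438*331 = (-21/5 - 5*1/23) - 144978 = (-21/5 - 5/23) - 144978 = -508/115 - 144978 = -16672978/115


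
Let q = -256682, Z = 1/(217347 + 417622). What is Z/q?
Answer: -1/162985112858 ≈ -6.1355e-12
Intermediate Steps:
Z = 1/634969 ≈ 1.5749e-6
Z/q = (1/634969)/(-256682) = (1/634969)*(-1/256682) = -1/162985112858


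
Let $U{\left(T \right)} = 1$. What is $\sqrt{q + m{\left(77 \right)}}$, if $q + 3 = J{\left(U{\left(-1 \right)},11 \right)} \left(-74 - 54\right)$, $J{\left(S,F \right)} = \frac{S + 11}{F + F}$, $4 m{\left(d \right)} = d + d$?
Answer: $\frac{i \sqrt{16610}}{22} \approx 5.8582 i$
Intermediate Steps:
$m{\left(d \right)} = \frac{d}{2}$ ($m{\left(d \right)} = \frac{d + d}{4} = \frac{2 d}{4} = \frac{d}{2}$)
$J{\left(S,F \right)} = \frac{11 + S}{2 F}$
$q = - \frac{801}{11}$ ($q = -3 + \frac{11 + 1}{2 \cdot 11} \left(-74 - 54\right) = -3 + \frac{1}{2} \cdot \frac{1}{11} \cdot 12 \left(-128\right) = -3 + \frac{6}{11} \left(-128\right) = -3 - \frac{768}{11} = - \frac{801}{11} \approx -72.818$)
$\sqrt{q + m{\left(77 \right)}} = \sqrt{- \frac{801}{11} + \frac{1}{2} \cdot 77} = \sqrt{- \frac{801}{11} + \frac{77}{2}} = \sqrt{- \frac{755}{22}} = \frac{i \sqrt{16610}}{22}$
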